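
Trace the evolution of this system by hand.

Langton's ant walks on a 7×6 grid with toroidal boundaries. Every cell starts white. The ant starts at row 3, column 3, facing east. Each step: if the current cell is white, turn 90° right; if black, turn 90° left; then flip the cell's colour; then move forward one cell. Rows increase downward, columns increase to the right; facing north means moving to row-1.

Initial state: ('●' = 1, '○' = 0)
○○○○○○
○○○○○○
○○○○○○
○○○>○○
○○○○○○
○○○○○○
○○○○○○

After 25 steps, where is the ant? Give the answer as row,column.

2,1

k=0  ○○○○○○
○○○○○○
○○○○○○
○○○>○○
○○○○○○
○○○○○○
○○○○○○
k=1  ○○○○○○
○○○○○○
○○○○○○
○○○●○○
○○○v○○
○○○○○○
○○○○○○
k=2  ○○○○○○
○○○○○○
○○○○○○
○○○●○○
○○<●○○
○○○○○○
○○○○○○
k=3  ○○○○○○
○○○○○○
○○○○○○
○○^●○○
○○●●○○
○○○○○○
○○○○○○
k=4  ○○○○○○
○○○○○○
○○○○○○
○○●>○○
○○●●○○
○○○○○○
○○○○○○
k=5  ○○○○○○
○○○○○○
○○○^○○
○○●○○○
○○●●○○
○○○○○○
○○○○○○
k=6  ○○○○○○
○○○○○○
○○○●>○
○○●○○○
○○●●○○
○○○○○○
○○○○○○
k=7  ○○○○○○
○○○○○○
○○○●●○
○○●○v○
○○●●○○
○○○○○○
○○○○○○
k=8  ○○○○○○
○○○○○○
○○○●●○
○○●<●○
○○●●○○
○○○○○○
○○○○○○
k=9  ○○○○○○
○○○○○○
○○○^●○
○○●●●○
○○●●○○
○○○○○○
○○○○○○
k=10  ○○○○○○
○○○○○○
○○<○●○
○○●●●○
○○●●○○
○○○○○○
○○○○○○
k=11  ○○○○○○
○○^○○○
○○●○●○
○○●●●○
○○●●○○
○○○○○○
○○○○○○
k=12  ○○○○○○
○○●>○○
○○●○●○
○○●●●○
○○●●○○
○○○○○○
○○○○○○
k=13  ○○○○○○
○○●●○○
○○●v●○
○○●●●○
○○●●○○
○○○○○○
○○○○○○
k=14  ○○○○○○
○○●●○○
○○<●●○
○○●●●○
○○●●○○
○○○○○○
○○○○○○
k=15  ○○○○○○
○○●●○○
○○○●●○
○○v●●○
○○●●○○
○○○○○○
○○○○○○
k=16  ○○○○○○
○○●●○○
○○○●●○
○○○>●○
○○●●○○
○○○○○○
○○○○○○
k=17  ○○○○○○
○○●●○○
○○○^●○
○○○○●○
○○●●○○
○○○○○○
○○○○○○
k=18  ○○○○○○
○○●●○○
○○<○●○
○○○○●○
○○●●○○
○○○○○○
○○○○○○
k=19  ○○○○○○
○○^●○○
○○●○●○
○○○○●○
○○●●○○
○○○○○○
○○○○○○
k=20  ○○○○○○
○<○●○○
○○●○●○
○○○○●○
○○●●○○
○○○○○○
○○○○○○
k=21  ○^○○○○
○●○●○○
○○●○●○
○○○○●○
○○●●○○
○○○○○○
○○○○○○
k=22  ○●>○○○
○●○●○○
○○●○●○
○○○○●○
○○●●○○
○○○○○○
○○○○○○
k=23  ○●●○○○
○●v●○○
○○●○●○
○○○○●○
○○●●○○
○○○○○○
○○○○○○
k=24  ○●●○○○
○<●●○○
○○●○●○
○○○○●○
○○●●○○
○○○○○○
○○○○○○
k=25  ○●●○○○
○○●●○○
○v●○●○
○○○○●○
○○●●○○
○○○○○○
○○○○○○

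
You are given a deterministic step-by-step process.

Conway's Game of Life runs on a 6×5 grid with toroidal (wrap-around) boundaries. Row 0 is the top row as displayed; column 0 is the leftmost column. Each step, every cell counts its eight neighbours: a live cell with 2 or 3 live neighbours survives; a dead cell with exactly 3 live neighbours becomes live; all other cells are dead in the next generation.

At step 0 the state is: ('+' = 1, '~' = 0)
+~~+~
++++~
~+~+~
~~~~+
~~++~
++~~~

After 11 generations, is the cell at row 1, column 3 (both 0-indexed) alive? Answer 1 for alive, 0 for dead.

0

k=0  +~~+~
++++~
~+~+~
~~~~+
~~++~
++~~~
k=1  ~~~+~
+~~+~
~+~+~
~~~~+
+++++
++~+~
k=2  ++~+~
~~~+~
+~++~
~~~~~
~~~~~
~~~~~
k=3  ~~+~+
+~~+~
~~+++
~~~~~
~~~~~
~~~~~
k=4  ~~~++
++~~~
~~+++
~~~+~
~~~~~
~~~~~
k=5  +~~~+
++~~~
+++++
~~+++
~~~~~
~~~~~
k=6  ++~~+
~~~~~
~~~~~
~~~~~
~~~+~
~~~~~
k=7  +~~~~
+~~~~
~~~~~
~~~~~
~~~~~
+~~~+
k=8  ++~~~
~~~~~
~~~~~
~~~~~
~~~~~
+~~~+
k=9  ++~~+
~~~~~
~~~~~
~~~~~
~~~~~
++~~+
k=10  ~+~~+
+~~~~
~~~~~
~~~~~
+~~~~
~+~~+
k=11  ~+~~+
+~~~~
~~~~~
~~~~~
+~~~~
~+~~+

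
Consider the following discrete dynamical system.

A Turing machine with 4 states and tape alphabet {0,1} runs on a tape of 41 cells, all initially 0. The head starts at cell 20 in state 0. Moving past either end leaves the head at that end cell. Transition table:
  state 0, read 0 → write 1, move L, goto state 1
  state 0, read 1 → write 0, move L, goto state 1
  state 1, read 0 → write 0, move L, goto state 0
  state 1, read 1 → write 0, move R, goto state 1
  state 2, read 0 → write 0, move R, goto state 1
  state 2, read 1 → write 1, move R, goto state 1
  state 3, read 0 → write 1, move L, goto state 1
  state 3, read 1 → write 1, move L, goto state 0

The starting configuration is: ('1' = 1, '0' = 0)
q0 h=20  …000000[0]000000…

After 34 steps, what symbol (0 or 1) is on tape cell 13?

t=0: q0 h=20  …000000[0]000000…
t=1: q1 h=19  …000000[0]100000…
t=2: q0 h=18  …000000[0]010000…
t=3: q1 h=17  …000000[0]101000…
t=4: q0 h=16  …000000[0]010100…
t=5: q1 h=15  …000000[0]101010…
t=6: q0 h=14  …000000[0]010101…
t=7: q1 h=13  …000000[0]101010…
t=8: q0 h=12  …000000[0]010101…
t=9: q1 h=11  …000000[0]101010…
t=10: q0 h=10  …000000[0]010101…
t=11: q1 h= 9  …000000[0]101010…
t=12: q0 h= 8  …000000[0]010101…
t=13: q1 h= 7  …000000[0]101010…
t=14: q0 h= 6  |000000[0]010101…
t=15: q1 h= 5  |00000[0]101010…
t=16: q0 h= 4  |0000[0]010101…
t=17: q1 h= 3  |000[0]101010…
t=18: q0 h= 2  |00[0]010101…
t=19: q1 h= 1  |0[0]101010…
t=20: q0 h= 0  |[0]010101…
t=21: q1 h= 0  |[1]010101…
t=22: q1 h= 1  |0[0]101010…
t=23: q0 h= 0  |[0]010101…
t=24: q1 h= 0  |[1]010101…
t=25: q1 h= 1  |0[0]101010…
t=26: q0 h= 0  |[0]010101…
t=27: q1 h= 0  |[1]010101…
t=28: q1 h= 1  |0[0]101010…
t=29: q0 h= 0  |[0]010101…
t=30: q1 h= 0  |[1]010101…
t=31: q1 h= 1  |0[0]101010…
t=32: q0 h= 0  |[0]010101…
t=33: q1 h= 0  |[1]010101…
t=34: q1 h= 1  |0[0]101010…

0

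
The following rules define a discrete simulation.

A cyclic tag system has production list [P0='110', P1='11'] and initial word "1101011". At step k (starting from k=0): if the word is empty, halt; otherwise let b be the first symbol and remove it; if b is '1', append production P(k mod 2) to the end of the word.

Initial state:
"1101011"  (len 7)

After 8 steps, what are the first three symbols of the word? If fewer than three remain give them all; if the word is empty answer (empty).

101

t=0: "1101011"  (len 7)
t=1: "101011110"  (len 9)
t=2: "0101111011"  (len 10)
t=3: "101111011"  (len 9)
t=4: "0111101111"  (len 10)
t=5: "111101111"  (len 9)
t=6: "1110111111"  (len 10)
t=7: "110111111110"  (len 12)
t=8: "1011111111011"  (len 13)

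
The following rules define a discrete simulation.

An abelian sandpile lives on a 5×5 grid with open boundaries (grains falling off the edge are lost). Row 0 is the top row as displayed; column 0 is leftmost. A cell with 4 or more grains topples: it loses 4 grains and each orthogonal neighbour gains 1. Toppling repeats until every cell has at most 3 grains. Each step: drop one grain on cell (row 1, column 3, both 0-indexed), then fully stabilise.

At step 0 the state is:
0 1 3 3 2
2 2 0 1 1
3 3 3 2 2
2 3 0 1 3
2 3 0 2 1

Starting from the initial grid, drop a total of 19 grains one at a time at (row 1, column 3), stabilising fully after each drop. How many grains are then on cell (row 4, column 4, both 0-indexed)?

step 0: 0 1 3 3 2
2 2 0 1 1
3 3 3 2 2
2 3 0 1 3
2 3 0 2 1
step 1: 0 1 3 3 2
2 2 0 2 1
3 3 3 2 2
2 3 0 1 3
2 3 0 2 1
step 2: 0 1 3 3 2
2 2 0 3 1
3 3 3 2 2
2 3 0 1 3
2 3 0 2 1
step 3: 0 2 0 1 3
2 2 2 1 2
3 3 3 3 2
2 3 0 1 3
2 3 0 2 1
step 4: 0 2 0 1 3
2 2 2 2 2
3 3 3 3 2
2 3 0 1 3
2 3 0 2 1
step 5: 0 2 0 1 3
2 2 2 3 2
3 3 3 3 2
2 3 0 1 3
2 3 0 2 1
step 6: 1 3 1 2 3
0 1 1 2 3
2 3 2 1 3
1 2 2 2 3
0 1 1 2 1
step 7: 1 3 1 2 3
0 1 1 3 3
2 3 2 1 3
1 2 2 2 3
0 1 1 2 1
step 8: 1 3 2 0 1
0 1 2 2 2
2 3 2 3 1
1 2 2 3 0
0 1 1 2 2
step 9: 1 3 2 0 1
0 1 2 3 2
2 3 2 3 1
1 2 2 3 0
0 1 1 2 2
step 10: 1 3 2 1 1
0 1 3 1 3
2 3 3 1 2
1 2 3 0 1
0 1 1 3 2
step 11: 1 3 2 1 1
0 1 3 2 3
2 3 3 1 2
1 2 3 0 1
0 1 1 3 2
step 12: 1 3 2 1 1
0 1 3 3 3
2 3 3 1 2
1 2 3 0 1
0 1 1 3 2
step 13: 1 3 3 2 2
0 3 1 2 0
3 1 2 3 3
2 0 1 1 1
0 2 2 3 2
step 14: 1 3 3 2 2
0 3 1 3 0
3 1 2 3 3
2 0 1 1 1
0 2 2 3 2
step 15: 1 3 3 3 2
0 3 2 1 2
3 1 3 1 0
2 0 1 2 2
0 2 2 3 2
step 16: 1 3 3 3 2
0 3 2 2 2
3 1 3 1 0
2 0 1 2 2
0 2 2 3 2
step 17: 1 3 3 3 2
0 3 2 3 2
3 1 3 1 0
2 0 1 2 2
0 2 2 3 2
step 18: 2 1 2 1 3
1 1 2 2 3
3 3 0 3 0
2 0 2 2 2
0 2 2 3 2
step 19: 2 1 2 1 3
1 1 2 3 3
3 3 0 3 0
2 0 2 2 2
0 2 2 3 2

2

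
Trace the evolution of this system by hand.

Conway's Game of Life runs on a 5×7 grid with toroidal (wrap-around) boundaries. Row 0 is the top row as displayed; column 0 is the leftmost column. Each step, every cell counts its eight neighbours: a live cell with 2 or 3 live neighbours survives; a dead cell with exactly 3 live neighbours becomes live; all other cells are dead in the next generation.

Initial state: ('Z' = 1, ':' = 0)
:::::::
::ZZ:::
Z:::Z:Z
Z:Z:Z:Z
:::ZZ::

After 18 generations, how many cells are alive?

0) :::::::
::ZZ:::
Z:::Z:Z
Z:Z:Z:Z
:::ZZ::
1) ::Z:Z::
:::Z:::
Z:Z:Z:Z
ZZ::Z:Z
:::ZZZ:
2) ::Z::Z:
:ZZ:ZZ:
::Z:Z:Z
:ZZ::::
ZZZ:::Z
3) ::::ZZ:
:ZZ:Z:Z
Z:::Z::
:::::ZZ
Z::Z::Z
4) :ZZ:Z::
ZZ::Z:Z
ZZ:ZZ::
::::ZZ:
Z::::::
5) ::ZZ:ZZ
::::Z:Z
:ZZZ:::
ZZ:ZZZZ
:Z:ZZZ:
6) Z:Z:::Z
ZZ::Z:Z
:Z:::::
::::::Z
:Z:::::
7) ::Z::ZZ
::Z::ZZ
:Z:::ZZ
Z::::::
:Z::::Z
8) :ZZ::::
:ZZ:Z::
:Z:::Z:
:Z:::Z:
:Z:::ZZ
9) :::Z:Z:
Z::Z:::
ZZ::ZZ:
:ZZ:ZZ:
:Z:::ZZ
10) Z:Z::Z:
ZZZZ:Z:
Z::::Z:
::ZZ:::
ZZ:Z::Z
11) :::::Z:
Z:ZZ:Z:
Z::::::
::ZZZ::
Z::ZZ:Z
12) ZZZ::Z:
:Z::Z::
::::::Z
ZZZ:ZZZ
::Z:::Z
13) Z:ZZ:ZZ
:ZZ::ZZ
::ZZZ:Z
:ZZZ:::
::::Z::
14) Z:ZZ:::
:::::::
::::Z:Z
:Z:::Z:
Z:::ZZZ
15) ZZ:ZZZ:
:::Z:::
:::::Z:
:::::::
Z:ZZZZ:
16) ZZ:::Z:
::ZZ:ZZ
:::::::
:::Z:ZZ
Z:Z::Z:
17) Z::Z:Z:
ZZZ:ZZZ
::ZZ:::
::::ZZZ
Z:Z::Z:
18) :::Z:::
Z::::Z:
::Z::::
:ZZ:ZZZ
ZZ:Z:::

12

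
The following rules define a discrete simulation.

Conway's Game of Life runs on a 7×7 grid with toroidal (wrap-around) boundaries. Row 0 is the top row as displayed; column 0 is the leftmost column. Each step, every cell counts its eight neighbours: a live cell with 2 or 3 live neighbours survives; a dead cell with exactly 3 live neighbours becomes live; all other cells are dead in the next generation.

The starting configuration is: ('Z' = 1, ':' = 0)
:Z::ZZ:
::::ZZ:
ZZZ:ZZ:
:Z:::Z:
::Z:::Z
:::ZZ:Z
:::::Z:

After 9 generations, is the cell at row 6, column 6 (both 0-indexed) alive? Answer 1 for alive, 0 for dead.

step 0: :Z::ZZ:
::::ZZ:
ZZZ:ZZ:
:Z:::Z:
::Z:::Z
:::ZZ:Z
:::::Z:
step 1: ::::::Z
Z:Z::::
ZZZZ:::
:::ZZZ:
Z:ZZZ:Z
:::ZZ:Z
:::Z::Z
step 2: Z:::::Z
Z:ZZ::Z
Z:::::Z
:::::Z:
Z:Z:::Z
::::::Z
Z::ZZ:Z
step 3: ::Z:Z::
:::::Z:
ZZ:::Z:
:Z:::Z:
Z::::ZZ
:Z:Z:::
:::::::
step 4: :::::::
:Z::ZZZ
ZZ::ZZ:
:Z::ZZ:
ZZZ:ZZZ
Z:::::Z
::ZZ:::
step 5: ::ZZZZ:
:Z::Z:Z
:ZZZ:::
:::::::
::ZZZ::
::::Z::
:::::::
step 6: ::ZZZZ:
ZZ:::::
ZZZZ:::
:Z::Z::
:::ZZ::
::::Z::
:::::Z:
step 7: :ZZZZZZ
Z:::::Z
:::Z:::
ZZ::Z::
:::ZZZ:
:::ZZZ:
:::::Z:
step 8: :ZZZZ::
ZZ::::Z
:Z::::Z
::Z::Z:
::Z:::Z
:::Z::Z
:::::::
step 9: :ZZZ:::
:::Z:ZZ
:ZZ::ZZ
ZZZ::ZZ
::ZZ:ZZ
:::::::
::::Z::

0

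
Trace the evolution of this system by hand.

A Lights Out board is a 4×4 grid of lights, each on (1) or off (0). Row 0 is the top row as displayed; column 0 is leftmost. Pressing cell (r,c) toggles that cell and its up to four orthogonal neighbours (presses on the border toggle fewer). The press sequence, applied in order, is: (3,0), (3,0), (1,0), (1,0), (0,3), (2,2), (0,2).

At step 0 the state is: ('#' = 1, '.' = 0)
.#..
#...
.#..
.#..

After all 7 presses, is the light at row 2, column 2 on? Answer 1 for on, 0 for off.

1

0) .#..
#...
.#..
.#..
1) .#..
#...
##..
#...
2) .#..
#...
.#..
.#..
3) ##..
.#..
##..
.#..
4) .#..
#...
.#..
.#..
5) .###
#..#
.#..
.#..
6) .###
#.##
..##
.##.
7) ....
#..#
..##
.##.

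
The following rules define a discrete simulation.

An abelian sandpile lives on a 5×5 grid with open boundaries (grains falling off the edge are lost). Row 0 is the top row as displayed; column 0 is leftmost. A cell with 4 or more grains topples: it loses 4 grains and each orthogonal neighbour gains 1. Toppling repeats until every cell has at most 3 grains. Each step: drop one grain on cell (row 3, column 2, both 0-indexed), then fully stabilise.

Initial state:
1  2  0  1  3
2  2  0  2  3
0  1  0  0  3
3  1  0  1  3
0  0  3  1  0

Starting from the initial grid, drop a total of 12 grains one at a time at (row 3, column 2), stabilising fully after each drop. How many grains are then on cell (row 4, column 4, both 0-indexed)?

1

[0] 1  2  0  1  3
2  2  0  2  3
0  1  0  0  3
3  1  0  1  3
0  0  3  1  0
[1] 1  2  0  1  3
2  2  0  2  3
0  1  0  0  3
3  1  1  1  3
0  0  3  1  0
[2] 1  2  0  1  3
2  2  0  2  3
0  1  0  0  3
3  1  2  1  3
0  0  3  1  0
[3] 1  2  0  1  3
2  2  0  2  3
0  1  0  0  3
3  1  3  1  3
0  0  3  1  0
[4] 1  2  0  1  3
2  2  0  2  3
0  1  1  0  3
3  2  1  2  3
0  1  0  2  0
[5] 1  2  0  1  3
2  2  0  2  3
0  1  1  0  3
3  2  2  2  3
0  1  0  2  0
[6] 1  2  0  1  3
2  2  0  2  3
0  1  1  0  3
3  2  3  2  3
0  1  0  2  0
[7] 1  2  0  1  3
2  2  0  2  3
0  1  2  0  3
3  3  0  3  3
0  1  1  2  0
[8] 1  2  0  1  3
2  2  0  2  3
0  1  2  0  3
3  3  1  3  3
0  1  1  2  0
[9] 1  2  0  1  3
2  2  0  2  3
0  1  2  0  3
3  3  2  3  3
0  1  1  2  0
[10] 1  2  0  1  3
2  2  0  2  3
0  1  2  0  3
3  3  3  3  3
0  1  1  2  0
[11] 1  2  0  2  0
2  2  0  3  1
1  2  3  2  1
0  1  2  1  1
1  2  2  3  1
[12] 1  2  0  2  0
2  2  0  3  1
1  2  3  2  1
0  1  3  1  1
1  2  2  3  1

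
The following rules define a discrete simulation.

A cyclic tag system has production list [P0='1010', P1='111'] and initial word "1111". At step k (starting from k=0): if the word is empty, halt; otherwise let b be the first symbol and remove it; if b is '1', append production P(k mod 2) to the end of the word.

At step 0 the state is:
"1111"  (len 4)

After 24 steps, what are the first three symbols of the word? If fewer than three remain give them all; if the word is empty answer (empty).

k=0  "1111"  (len 4)
k=1  "1111010"  (len 7)
k=2  "111010111"  (len 9)
k=3  "110101111010"  (len 12)
k=4  "10101111010111"  (len 14)
k=5  "01011110101111010"  (len 17)
k=6  "1011110101111010"  (len 16)
k=7  "0111101011110101010"  (len 19)
k=8  "111101011110101010"  (len 18)
k=9  "111010111101010101010"  (len 21)
k=10  "11010111101010101010111"  (len 23)
k=11  "10101111010101010101111010"  (len 26)
k=12  "0101111010101010101111010111"  (len 28)
k=13  "101111010101010101111010111"  (len 27)
k=14  "01111010101010101111010111111"  (len 29)
k=15  "1111010101010101111010111111"  (len 28)
k=16  "111010101010101111010111111111"  (len 30)
k=17  "110101010101011110101111111111010"  (len 33)
k=18  "10101010101011110101111111111010111"  (len 35)
k=19  "01010101010111101011111111110101111010"  (len 38)
k=20  "1010101010111101011111111110101111010"  (len 37)
k=21  "0101010101111010111111111101011110101010"  (len 40)
k=22  "101010101111010111111111101011110101010"  (len 39)
k=23  "010101011110101111111111010111101010101010"  (len 42)
k=24  "10101011110101111111111010111101010101010"  (len 41)

101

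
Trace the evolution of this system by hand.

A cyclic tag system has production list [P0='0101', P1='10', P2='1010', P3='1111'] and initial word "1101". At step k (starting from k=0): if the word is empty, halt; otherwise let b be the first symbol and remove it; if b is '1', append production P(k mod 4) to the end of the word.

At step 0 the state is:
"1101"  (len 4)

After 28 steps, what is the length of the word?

42

k=0  "1101"  (len 4)
k=1  "1010101"  (len 7)
k=2  "01010110"  (len 8)
k=3  "1010110"  (len 7)
k=4  "0101101111"  (len 10)
k=5  "101101111"  (len 9)
k=6  "0110111110"  (len 10)
k=7  "110111110"  (len 9)
k=8  "101111101111"  (len 12)
k=9  "011111011110101"  (len 15)
k=10  "11111011110101"  (len 14)
k=11  "11110111101011010"  (len 17)
k=12  "11101111010110101111"  (len 20)
k=13  "11011110101101011110101"  (len 23)
k=14  "101111010110101111010110"  (len 24)
k=15  "011110101101011110101101010"  (len 27)
k=16  "11110101101011110101101010"  (len 26)
k=17  "11101011010111101011010100101"  (len 29)
k=18  "110101101011110101101010010110"  (len 30)
k=19  "101011010111101011010100101101010"  (len 33)
k=20  "010110101111010110101001011010101111"  (len 36)
k=21  "10110101111010110101001011010101111"  (len 35)
k=22  "011010111101011010100101101010111110"  (len 36)
k=23  "11010111101011010100101101010111110"  (len 35)
k=24  "10101111010110101001011010101111101111"  (len 38)
k=25  "01011110101101010010110101011111011110101"  (len 41)
k=26  "1011110101101010010110101011111011110101"  (len 40)
k=27  "0111101011010100101101010111110111101011010"  (len 43)
k=28  "111101011010100101101010111110111101011010"  (len 42)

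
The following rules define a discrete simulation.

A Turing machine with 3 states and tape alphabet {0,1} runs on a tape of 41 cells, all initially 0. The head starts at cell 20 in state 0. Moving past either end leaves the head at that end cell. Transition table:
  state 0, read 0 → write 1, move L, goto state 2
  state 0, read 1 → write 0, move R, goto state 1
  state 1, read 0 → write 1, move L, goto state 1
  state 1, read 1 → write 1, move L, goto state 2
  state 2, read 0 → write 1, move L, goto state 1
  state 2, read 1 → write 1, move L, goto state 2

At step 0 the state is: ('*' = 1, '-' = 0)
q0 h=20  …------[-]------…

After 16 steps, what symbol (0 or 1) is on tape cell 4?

0

0) q0 h=20  …------[-]------…
1) q2 h=19  …------[-]*-----…
2) q1 h=18  …------[-]**----…
3) q1 h=17  …------[-]***---…
4) q1 h=16  …------[-]****--…
5) q1 h=15  …------[-]*****-…
6) q1 h=14  …------[-]******…
7) q1 h=13  …------[-]******…
8) q1 h=12  …------[-]******…
9) q1 h=11  …------[-]******…
10) q1 h=10  …------[-]******…
11) q1 h= 9  …------[-]******…
12) q1 h= 8  …------[-]******…
13) q1 h= 7  …------[-]******…
14) q1 h= 6  |------[-]******…
15) q1 h= 5  |-----[-]******…
16) q1 h= 4  |----[-]******…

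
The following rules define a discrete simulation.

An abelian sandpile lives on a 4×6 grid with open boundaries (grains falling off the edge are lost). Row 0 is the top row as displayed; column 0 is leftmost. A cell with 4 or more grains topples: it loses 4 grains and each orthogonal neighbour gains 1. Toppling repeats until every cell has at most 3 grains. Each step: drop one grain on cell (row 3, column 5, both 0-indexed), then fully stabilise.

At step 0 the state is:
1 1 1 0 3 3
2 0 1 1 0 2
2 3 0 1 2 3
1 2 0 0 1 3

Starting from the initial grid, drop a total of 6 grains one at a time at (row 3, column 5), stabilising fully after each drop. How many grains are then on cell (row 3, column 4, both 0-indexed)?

3

gen 0: 1 1 1 0 3 3
2 0 1 1 0 2
2 3 0 1 2 3
1 2 0 0 1 3
gen 1: 1 1 1 0 3 3
2 0 1 1 0 3
2 3 0 1 3 0
1 2 0 0 2 1
gen 2: 1 1 1 0 3 3
2 0 1 1 0 3
2 3 0 1 3 0
1 2 0 0 2 2
gen 3: 1 1 1 0 3 3
2 0 1 1 0 3
2 3 0 1 3 0
1 2 0 0 2 3
gen 4: 1 1 1 0 3 3
2 0 1 1 0 3
2 3 0 1 3 1
1 2 0 0 3 0
gen 5: 1 1 1 0 3 3
2 0 1 1 0 3
2 3 0 1 3 1
1 2 0 0 3 1
gen 6: 1 1 1 0 3 3
2 0 1 1 0 3
2 3 0 1 3 1
1 2 0 0 3 2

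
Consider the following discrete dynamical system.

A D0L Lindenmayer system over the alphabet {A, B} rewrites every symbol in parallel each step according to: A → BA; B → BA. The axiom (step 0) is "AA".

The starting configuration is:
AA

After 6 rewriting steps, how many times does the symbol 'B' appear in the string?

64

t=0: AA
t=1: BABA
t=2: BABABABA
t=3: BABABABABABABABA
t=4: BABABABABABABABABABABABABABABABA
t=5: BABABABABABABABABABABABABABABABABABABABABABABABABABABABABABABABA
t=6: BABABABABABABABABABABABABABABABABABABABABABABABABABABABABA…BABABABABABABABABABABABABABABABABABABABABABABABABABABABABA  (len 128)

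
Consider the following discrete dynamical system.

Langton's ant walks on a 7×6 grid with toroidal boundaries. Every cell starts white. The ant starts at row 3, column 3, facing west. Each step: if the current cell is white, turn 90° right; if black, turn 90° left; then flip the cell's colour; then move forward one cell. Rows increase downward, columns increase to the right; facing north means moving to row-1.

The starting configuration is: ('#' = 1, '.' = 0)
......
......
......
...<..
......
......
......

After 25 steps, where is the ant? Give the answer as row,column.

t=0: ......
......
......
...<..
......
......
......
t=1: ......
......
...^..
...#..
......
......
......
t=2: ......
......
...#>.
...#..
......
......
......
t=3: ......
......
...##.
...#v.
......
......
......
t=4: ......
......
...##.
...<#.
......
......
......
t=5: ......
......
...##.
....#.
...v..
......
......
t=6: ......
......
...##.
....#.
..<#..
......
......
t=7: ......
......
...##.
..^.#.
..##..
......
......
t=8: ......
......
...##.
..#>#.
..##..
......
......
t=9: ......
......
...##.
..###.
..#v..
......
......
t=10: ......
......
...##.
..###.
..#.>.
......
......
t=11: ......
......
...##.
..###.
..#.#.
....v.
......
t=12: ......
......
...##.
..###.
..#.#.
...<#.
......
t=13: ......
......
...##.
..###.
..#^#.
...##.
......
t=14: ......
......
...##.
..###.
..##>.
...##.
......
t=15: ......
......
...##.
..##^.
..##..
...##.
......
t=16: ......
......
...##.
..#<..
..##..
...##.
......
t=17: ......
......
...##.
..#...
..#v..
...##.
......
t=18: ......
......
...##.
..#...
..#.>.
...##.
......
t=19: ......
......
...##.
..#...
..#.#.
...#v.
......
t=20: ......
......
...##.
..#...
..#.#.
...#.>
......
t=21: ......
......
...##.
..#...
..#.#.
...#.#
.....v
t=22: ......
......
...##.
..#...
..#.#.
...#.#
....<#
t=23: ......
......
...##.
..#...
..#.#.
...#^#
....##
t=24: ......
......
...##.
..#...
..#.#.
...##>
....##
t=25: ......
......
...##.
..#...
..#.#^
...##.
....##

4,5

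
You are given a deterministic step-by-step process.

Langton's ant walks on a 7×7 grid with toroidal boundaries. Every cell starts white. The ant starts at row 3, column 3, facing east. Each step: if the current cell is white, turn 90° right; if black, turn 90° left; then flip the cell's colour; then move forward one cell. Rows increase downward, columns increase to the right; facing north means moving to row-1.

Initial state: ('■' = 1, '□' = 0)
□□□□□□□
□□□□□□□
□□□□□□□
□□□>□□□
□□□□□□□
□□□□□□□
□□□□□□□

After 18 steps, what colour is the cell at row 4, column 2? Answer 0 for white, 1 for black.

step 0: □□□□□□□
□□□□□□□
□□□□□□□
□□□>□□□
□□□□□□□
□□□□□□□
□□□□□□□
step 1: □□□□□□□
□□□□□□□
□□□□□□□
□□□■□□□
□□□v□□□
□□□□□□□
□□□□□□□
step 2: □□□□□□□
□□□□□□□
□□□□□□□
□□□■□□□
□□<■□□□
□□□□□□□
□□□□□□□
step 3: □□□□□□□
□□□□□□□
□□□□□□□
□□^■□□□
□□■■□□□
□□□□□□□
□□□□□□□
step 4: □□□□□□□
□□□□□□□
□□□□□□□
□□■>□□□
□□■■□□□
□□□□□□□
□□□□□□□
step 5: □□□□□□□
□□□□□□□
□□□^□□□
□□■□□□□
□□■■□□□
□□□□□□□
□□□□□□□
step 6: □□□□□□□
□□□□□□□
□□□■>□□
□□■□□□□
□□■■□□□
□□□□□□□
□□□□□□□
step 7: □□□□□□□
□□□□□□□
□□□■■□□
□□■□v□□
□□■■□□□
□□□□□□□
□□□□□□□
step 8: □□□□□□□
□□□□□□□
□□□■■□□
□□■<■□□
□□■■□□□
□□□□□□□
□□□□□□□
step 9: □□□□□□□
□□□□□□□
□□□^■□□
□□■■■□□
□□■■□□□
□□□□□□□
□□□□□□□
step 10: □□□□□□□
□□□□□□□
□□<□■□□
□□■■■□□
□□■■□□□
□□□□□□□
□□□□□□□
step 11: □□□□□□□
□□^□□□□
□□■□■□□
□□■■■□□
□□■■□□□
□□□□□□□
□□□□□□□
step 12: □□□□□□□
□□■>□□□
□□■□■□□
□□■■■□□
□□■■□□□
□□□□□□□
□□□□□□□
step 13: □□□□□□□
□□■■□□□
□□■v■□□
□□■■■□□
□□■■□□□
□□□□□□□
□□□□□□□
step 14: □□□□□□□
□□■■□□□
□□<■■□□
□□■■■□□
□□■■□□□
□□□□□□□
□□□□□□□
step 15: □□□□□□□
□□■■□□□
□□□■■□□
□□v■■□□
□□■■□□□
□□□□□□□
□□□□□□□
step 16: □□□□□□□
□□■■□□□
□□□■■□□
□□□>■□□
□□■■□□□
□□□□□□□
□□□□□□□
step 17: □□□□□□□
□□■■□□□
□□□^■□□
□□□□■□□
□□■■□□□
□□□□□□□
□□□□□□□
step 18: □□□□□□□
□□■■□□□
□□<□■□□
□□□□■□□
□□■■□□□
□□□□□□□
□□□□□□□

1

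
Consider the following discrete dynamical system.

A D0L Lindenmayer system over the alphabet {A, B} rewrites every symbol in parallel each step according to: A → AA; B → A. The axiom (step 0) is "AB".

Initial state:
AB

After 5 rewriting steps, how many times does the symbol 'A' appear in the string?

k=0  AB
k=1  AAA
k=2  AAAAAA
k=3  AAAAAAAAAAAA
k=4  AAAAAAAAAAAAAAAAAAAAAAAA
k=5  AAAAAAAAAAAAAAAAAAAAAAAAAAAAAAAAAAAAAAAAAAAAAAAA

48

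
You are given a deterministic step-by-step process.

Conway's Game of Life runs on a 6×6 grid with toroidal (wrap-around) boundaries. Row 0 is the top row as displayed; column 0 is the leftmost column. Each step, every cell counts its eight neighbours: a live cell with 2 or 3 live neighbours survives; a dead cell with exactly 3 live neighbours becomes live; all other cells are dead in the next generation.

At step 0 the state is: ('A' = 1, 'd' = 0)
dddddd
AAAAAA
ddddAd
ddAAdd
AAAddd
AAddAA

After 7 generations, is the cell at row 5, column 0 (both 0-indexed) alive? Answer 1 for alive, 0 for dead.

[0] dddddd
AAAAAA
ddddAd
ddAAdd
AAAddd
AAddAA
[1] dddddd
AAAAAA
Addddd
ddAAdd
ddddAd
ddAddA
[2] dddddd
AAAAAA
Addddd
dddAdd
ddAdAd
dddddd
[3] AAAAAA
AAAAAA
Addddd
dddAdd
dddAdd
dddddd
[4] dddddd
dddddd
Addddd
dddddd
dddddd
AAdddA
[5] Addddd
dddddd
dddddd
dddddd
Addddd
Addddd
[6] dddddd
dddddd
dddddd
dddddd
dddddd
AAdddA
[7] Addddd
dddddd
dddddd
dddddd
Addddd
Addddd

1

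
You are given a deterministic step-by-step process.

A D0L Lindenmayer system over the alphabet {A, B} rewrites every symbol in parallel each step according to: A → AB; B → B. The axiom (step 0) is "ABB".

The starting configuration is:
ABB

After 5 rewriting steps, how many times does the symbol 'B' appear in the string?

[0] ABB
[1] ABBB
[2] ABBBB
[3] ABBBBB
[4] ABBBBBB
[5] ABBBBBBB

7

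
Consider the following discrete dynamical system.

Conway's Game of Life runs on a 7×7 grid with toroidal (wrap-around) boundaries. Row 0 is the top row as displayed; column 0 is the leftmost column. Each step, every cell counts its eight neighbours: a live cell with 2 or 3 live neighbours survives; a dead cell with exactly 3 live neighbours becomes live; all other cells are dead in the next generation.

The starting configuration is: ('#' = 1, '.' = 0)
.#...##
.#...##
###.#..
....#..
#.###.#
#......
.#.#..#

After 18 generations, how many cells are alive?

17

gen 0: .#...##
.#...##
###.#..
....#..
#.###.#
#......
.#.#..#
gen 1: .#..#..
....#..
#####.#
....#.#
##.####
....##.
.##..##
gen 2: #####..
....#..
###.#.#
.......
#..#...
.......
####..#
gen 3: ....###
....#.#
##.#.#.
..##..#
.......
...#..#
....#.#
gen 4: #..##.#
...#...
##.#.#.
#####.#
..##...
.....#.
#..##.#
gen 5: #.#...#
.#.#.#.
.....#.
.....##
#....##
..#..##
#..#...
gen 6: #.###.#
###.##.
.....#.
#...#..
#...#..
.#..##.
#.##.#.
gen 7: .......
#.#....
#..#.#.
....###
##.##.#
###..#.
#......
gen 8: .#.....
.#....#
##.#.#.
.##....
...#...
..####.
#.....#
gen 9: .#....#
.#....#
......#
##.##..
.#.....
..#####
#######
gen 10: ...##..
.....##
.##..##
###....
.#....#
.......
.......
gen 11: ....##.
#.##..#
..#..#.
.....#.
.##....
.......
.......
gen 12: ...####
.###..#
.#####.
.##....
.......
.......
.......
gen 13: #..####
.#....#
....##.
.#..#..
.......
.......
....##.
gen 14: #..#...
...#...
#...##.
....##.
.......
.......
...#...
gen 15: ..###..
...#..#
...#.##
....###
.......
.......
.......
gen 16: ..###..
......#
#..#...
....#.#
.....#.
.......
...#...
gen 17: ..###..
..#.#..
#....##
....###
.....#.
.......
..###..
gen 18: .#...#.
.##.#.#
#..#...
#...#..
....###
...##..
..#.#..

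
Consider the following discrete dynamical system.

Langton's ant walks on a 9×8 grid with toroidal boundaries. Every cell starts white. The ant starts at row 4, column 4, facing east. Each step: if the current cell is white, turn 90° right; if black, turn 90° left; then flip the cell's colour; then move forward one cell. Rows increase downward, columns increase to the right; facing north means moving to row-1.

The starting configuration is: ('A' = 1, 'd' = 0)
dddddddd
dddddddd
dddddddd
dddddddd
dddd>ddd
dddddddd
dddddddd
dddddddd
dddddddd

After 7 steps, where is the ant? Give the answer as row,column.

4,5

0) dddddddd
dddddddd
dddddddd
dddddddd
dddd>ddd
dddddddd
dddddddd
dddddddd
dddddddd
1) dddddddd
dddddddd
dddddddd
dddddddd
ddddAddd
ddddvddd
dddddddd
dddddddd
dddddddd
2) dddddddd
dddddddd
dddddddd
dddddddd
ddddAddd
ddd<Addd
dddddddd
dddddddd
dddddddd
3) dddddddd
dddddddd
dddddddd
dddddddd
ddd^Addd
dddAAddd
dddddddd
dddddddd
dddddddd
4) dddddddd
dddddddd
dddddddd
dddddddd
dddA>ddd
dddAAddd
dddddddd
dddddddd
dddddddd
5) dddddddd
dddddddd
dddddddd
dddd^ddd
dddAdddd
dddAAddd
dddddddd
dddddddd
dddddddd
6) dddddddd
dddddddd
dddddddd
ddddA>dd
dddAdddd
dddAAddd
dddddddd
dddddddd
dddddddd
7) dddddddd
dddddddd
dddddddd
ddddAAdd
dddAdvdd
dddAAddd
dddddddd
dddddddd
dddddddd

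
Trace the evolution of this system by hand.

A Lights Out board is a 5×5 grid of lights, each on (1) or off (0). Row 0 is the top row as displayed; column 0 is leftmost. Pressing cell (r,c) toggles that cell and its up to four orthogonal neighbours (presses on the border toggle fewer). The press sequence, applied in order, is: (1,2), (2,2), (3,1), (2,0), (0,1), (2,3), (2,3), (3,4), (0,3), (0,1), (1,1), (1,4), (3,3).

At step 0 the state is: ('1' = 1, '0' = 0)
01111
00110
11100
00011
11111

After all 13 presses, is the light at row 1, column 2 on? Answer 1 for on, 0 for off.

0

step 0: 01111
00110
11100
00011
11111
step 1: 01011
01000
11000
00011
11111
step 2: 01011
01100
10110
00111
11111
step 3: 01011
01100
11110
11011
10111
step 4: 01011
11100
00110
01011
10111
step 5: 10111
10100
00110
01011
10111
step 6: 10111
10110
00001
01001
10111
step 7: 10111
10100
00110
01011
10111
step 8: 10111
10100
00111
01000
10110
step 9: 10000
10110
00111
01000
10110
step 10: 01100
11110
00111
01000
10110
step 11: 00100
00010
01111
01000
10110
step 12: 00101
00001
01110
01000
10110
step 13: 00101
00001
01100
01111
10100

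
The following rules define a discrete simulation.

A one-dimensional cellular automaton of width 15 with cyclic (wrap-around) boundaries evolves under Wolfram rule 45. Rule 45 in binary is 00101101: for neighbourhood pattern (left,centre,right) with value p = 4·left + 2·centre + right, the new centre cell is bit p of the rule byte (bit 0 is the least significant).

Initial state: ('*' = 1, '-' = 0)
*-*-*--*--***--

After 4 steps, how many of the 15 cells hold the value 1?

step 0: *-*-*--*--***--
step 1: *****--*--*----
step 2: *------*--*-**-
step 3: *-****-*--***-*
step 4: -**---**--*--**

7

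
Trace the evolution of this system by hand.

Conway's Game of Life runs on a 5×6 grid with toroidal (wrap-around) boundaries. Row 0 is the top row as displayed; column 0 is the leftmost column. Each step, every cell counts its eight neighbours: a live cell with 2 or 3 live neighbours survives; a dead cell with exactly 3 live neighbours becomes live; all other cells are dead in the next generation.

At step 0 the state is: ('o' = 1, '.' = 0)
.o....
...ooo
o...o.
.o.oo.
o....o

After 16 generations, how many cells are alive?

gen 0: .o....
...ooo
o...o.
.o.oo.
o....o
gen 1: ......
o..ooo
o.o...
.o.oo.
ooo.oo
gen 2: ..o...
oo.ooo
o.o...
....o.
ooo.oo
gen 3: ......
o..ooo
o.o...
..o.o.
ooo.oo
gen 4: ..o...
oo.ooo
o.o...
..o.o.
ooo.oo
gen 5: ......
o..ooo
o.o...
..o.o.
o.o.oo
gen 6: .o....
oo.ooo
o.o...
o.o.o.
.o..oo
gen 7: .o.o..
...ooo
..o...
o.o.o.
.ooooo
gen 8: .o....
...oo.
.oo...
o...o.
.....o
gen 9: ....o.
.o.o..
.oo.oo
oo...o
o....o
gen 10: o...oo
oo.o.o
...ooo
..o...
.o..o.
gen 11: ..oo..
.ooo..
.o.o.o
..o..o
oo.oo.
gen 12: o.....
oo....
.o.o..
.....o
oo..oo
gen 13: ......
ooo...
.oo...
.oo..o
.o..o.
gen 14: o.o...
o.o...
...o..
...o..
ooo...
gen 15: o.oo.o
..oo..
..oo..
.o.o..
o.oo..
gen 16: o....o
......
.o..o.
.o..o.
o....o

8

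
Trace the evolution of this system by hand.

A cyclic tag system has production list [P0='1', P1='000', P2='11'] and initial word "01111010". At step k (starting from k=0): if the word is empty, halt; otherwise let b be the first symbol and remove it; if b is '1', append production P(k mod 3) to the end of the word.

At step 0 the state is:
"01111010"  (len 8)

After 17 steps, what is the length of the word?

7

k=0  "01111010"  (len 8)
k=1  "1111010"  (len 7)
k=2  "111010000"  (len 9)
k=3  "1101000011"  (len 10)
k=4  "1010000111"  (len 10)
k=5  "010000111000"  (len 12)
k=6  "10000111000"  (len 11)
k=7  "00001110001"  (len 11)
k=8  "0001110001"  (len 10)
k=9  "001110001"  (len 9)
k=10  "01110001"  (len 8)
k=11  "1110001"  (len 7)
k=12  "11000111"  (len 8)
k=13  "10001111"  (len 8)
k=14  "0001111000"  (len 10)
k=15  "001111000"  (len 9)
k=16  "01111000"  (len 8)
k=17  "1111000"  (len 7)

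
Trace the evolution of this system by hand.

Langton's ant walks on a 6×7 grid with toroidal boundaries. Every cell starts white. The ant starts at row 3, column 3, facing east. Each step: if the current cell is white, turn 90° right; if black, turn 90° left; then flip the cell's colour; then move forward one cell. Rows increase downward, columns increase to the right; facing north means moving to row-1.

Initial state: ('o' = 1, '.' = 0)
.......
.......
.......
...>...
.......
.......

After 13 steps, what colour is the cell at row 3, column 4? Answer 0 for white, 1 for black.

1

step 0: .......
.......
.......
...>...
.......
.......
step 1: .......
.......
.......
...o...
...v...
.......
step 2: .......
.......
.......
...o...
..<o...
.......
step 3: .......
.......
.......
..^o...
..oo...
.......
step 4: .......
.......
.......
..o>...
..oo...
.......
step 5: .......
.......
...^...
..o....
..oo...
.......
step 6: .......
.......
...o>..
..o....
..oo...
.......
step 7: .......
.......
...oo..
..o.v..
..oo...
.......
step 8: .......
.......
...oo..
..o<o..
..oo...
.......
step 9: .......
.......
...^o..
..ooo..
..oo...
.......
step 10: .......
.......
..<.o..
..ooo..
..oo...
.......
step 11: .......
..^....
..o.o..
..ooo..
..oo...
.......
step 12: .......
..o>...
..o.o..
..ooo..
..oo...
.......
step 13: .......
..oo...
..ovo..
..ooo..
..oo...
.......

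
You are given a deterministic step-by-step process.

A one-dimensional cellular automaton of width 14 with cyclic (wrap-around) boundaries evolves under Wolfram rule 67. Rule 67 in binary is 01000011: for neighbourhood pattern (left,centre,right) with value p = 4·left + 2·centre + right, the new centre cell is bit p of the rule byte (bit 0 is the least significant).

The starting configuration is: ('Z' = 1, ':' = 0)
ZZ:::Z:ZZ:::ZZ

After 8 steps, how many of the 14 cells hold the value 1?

[0] ZZ:::Z:ZZ:::ZZ
[1] :Z:ZZ:::Z:ZZ::
[2] Z:::Z:ZZ:::Z:Z
[3] Z:ZZ:::Z:ZZ:::
[4] :::Z:ZZ:::Z:ZZ
[5] :ZZ:::Z:ZZ:::Z
[6] ::Z:ZZ:::Z:ZZ:
[7] ZZ:::Z:ZZ:::Z:
[8] :Z:ZZ:::Z:ZZ::

6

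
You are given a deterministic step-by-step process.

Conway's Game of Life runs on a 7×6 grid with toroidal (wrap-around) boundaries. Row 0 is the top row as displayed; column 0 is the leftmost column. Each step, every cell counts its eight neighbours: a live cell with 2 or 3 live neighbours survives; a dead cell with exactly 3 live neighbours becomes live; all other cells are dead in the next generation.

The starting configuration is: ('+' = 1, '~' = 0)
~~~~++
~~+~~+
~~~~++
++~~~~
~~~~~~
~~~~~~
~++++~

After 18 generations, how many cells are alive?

13

k=0  ~~~~++
~~+~~+
~~~~++
++~~~~
~~~~~~
~~~~~~
~++++~
k=1  ++~~~+
+~~+~~
~+~~++
+~~~~+
~~~~~~
~~++~~
~~++++
k=2  ~+~~~~
~~+~~~
~+~~+~
+~~~++
~~~~~~
~~+~~~
~~~~~+
k=3  ~~~~~~
~++~~~
++~++~
+~~~++
~~~~~+
~~~~~~
~~~~~~
k=4  ~~~~~~
++++~~
~~~++~
~+~+~~
+~~~++
~~~~~~
~~~~~~
k=5  ~++~~~
~++++~
+~~~+~
+~++~~
+~~~++
~~~~~+
~~~~~~
k=6  ~+~~~~
+~~~++
+~~~+~
+~~+~~
++~++~
+~~~++
~~~~~~
k=7  +~~~~+
++~~+~
++~++~
+~++~~
~+++~~
++~++~
+~~~~+
k=8  ~~~~+~
~~+++~
~~~~+~
+~~~~+
~~~~~+
~~~++~
~~~~~~
k=9  ~~~~+~
~~~~++
~~~~+~
+~~~++
+~~~~+
~~~~+~
~~~++~
k=10  ~~~~~~
~~~+++
+~~+~~
+~~~+~
+~~~~~
~~~++~
~~~+++
k=11  ~~~~~~
~~~+++
+~~+~~
++~~~~
~~~++~
~~~+~~
~~~+~+
k=12  ~~~+~+
~~~+++
++++~~
++++++
~~+++~
~~++~~
~~~~+~
k=13  ~~~+~+
~+~~~+
~~~~~~
~~~~~~
+~~~~~
~~+~~~
~~+~+~
k=14  +~++~+
+~~~+~
~~~~~~
~~~~~~
~~~~~~
~+~+~~
~~+~+~
k=15  +~+~~~
++~++~
~~~~~~
~~~~~~
~~~~~~
~~++~~
+~~~++
k=16  ~~+~~~
++++~+
~~~~~~
~~~~~~
~~~~~~
~~~+++
+~+~++
k=17  ~~~~~~
++++~~
+++~~~
~~~~~~
~~~~+~
+~~+~~
+++~~~
k=18  ~~~+~~
+~~+~~
+~~+~~
~+~~~~
~~~~~~
+~++~+
+++~~~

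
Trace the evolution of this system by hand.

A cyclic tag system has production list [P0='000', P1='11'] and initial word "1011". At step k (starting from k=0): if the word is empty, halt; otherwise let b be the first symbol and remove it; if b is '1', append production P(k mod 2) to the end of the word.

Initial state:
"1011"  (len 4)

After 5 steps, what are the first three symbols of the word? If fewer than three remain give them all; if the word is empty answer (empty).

000

step 0: "1011"  (len 4)
step 1: "011000"  (len 6)
step 2: "11000"  (len 5)
step 3: "1000000"  (len 7)
step 4: "00000011"  (len 8)
step 5: "0000011"  (len 7)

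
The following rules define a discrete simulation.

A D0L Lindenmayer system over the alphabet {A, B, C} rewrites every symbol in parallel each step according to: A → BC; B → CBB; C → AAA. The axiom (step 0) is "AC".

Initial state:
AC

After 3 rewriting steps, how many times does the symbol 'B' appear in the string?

13

step 0: AC
step 1: BCAAA
step 2: CBBAAABCBCBC
step 3: AAACBBCBBBCBCBCCBBAAACBBAAACBBAAA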